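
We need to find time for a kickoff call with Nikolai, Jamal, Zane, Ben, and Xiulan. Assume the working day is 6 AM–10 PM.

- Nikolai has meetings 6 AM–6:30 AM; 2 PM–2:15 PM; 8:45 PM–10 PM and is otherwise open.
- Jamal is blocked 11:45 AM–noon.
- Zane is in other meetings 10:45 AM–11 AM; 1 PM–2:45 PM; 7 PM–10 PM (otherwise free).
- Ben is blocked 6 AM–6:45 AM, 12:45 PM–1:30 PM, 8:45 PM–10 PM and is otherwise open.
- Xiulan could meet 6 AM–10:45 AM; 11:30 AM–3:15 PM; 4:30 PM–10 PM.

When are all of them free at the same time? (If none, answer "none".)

06:45-10:45, 11:30-11:45, 12:00-12:45, 14:45-15:15, 16:30-19:00

Nikolai free: 06:30-14:00, 14:15-20:45 (invert busy blocks within the working day).
Jamal free: 06:00-11:45, 12:00-22:00 (invert busy blocks within the working day).
Zane free: 06:00-10:45, 11:00-13:00, 14:45-19:00 (invert busy blocks within the working day).
Ben free: 06:45-12:45, 13:30-20:45 (invert busy blocks within the working day).
Xiulan free: 06:00-10:45, 11:30-15:15, 16:30-22:00.
Nikolai ∩ Jamal: 06:30-11:45, 12:00-14:00, 14:15-20:45.
Nikolai ∩ Jamal ∩ Zane: 06:30-10:45, 11:00-11:45, 12:00-13:00, 14:45-19:00.
Nikolai ∩ Jamal ∩ Zane ∩ Ben: 06:45-10:45, 11:00-11:45, 12:00-12:45, 14:45-19:00.
Nikolai ∩ Jamal ∩ Zane ∩ Ben ∩ Xiulan: 06:45-10:45, 11:30-11:45, 12:00-12:45, 14:45-15:15, 16:30-19:00.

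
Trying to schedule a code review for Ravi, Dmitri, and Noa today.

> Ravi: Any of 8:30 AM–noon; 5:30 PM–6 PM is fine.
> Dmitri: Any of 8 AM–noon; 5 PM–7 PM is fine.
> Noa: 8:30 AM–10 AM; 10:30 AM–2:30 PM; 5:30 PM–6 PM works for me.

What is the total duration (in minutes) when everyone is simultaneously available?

Ravi ∩ Dmitri: 08:30-12:00, 17:30-18:00.
Ravi ∩ Dmitri ∩ Noa: 08:30-10:00, 10:30-12:00, 17:30-18:00.
Summing the common windows: 90 + 90 + 30 = 210 minutes.

210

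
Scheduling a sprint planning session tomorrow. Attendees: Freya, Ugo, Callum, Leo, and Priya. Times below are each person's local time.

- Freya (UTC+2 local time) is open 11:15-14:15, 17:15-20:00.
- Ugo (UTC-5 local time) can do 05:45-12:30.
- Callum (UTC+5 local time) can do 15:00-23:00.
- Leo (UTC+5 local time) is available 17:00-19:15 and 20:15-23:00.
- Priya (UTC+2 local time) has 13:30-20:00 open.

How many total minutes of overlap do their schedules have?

Freya in UTC: 09:15-12:15, 15:15-18:00 (subtract 2h to convert from UTC+2).
Ugo in UTC: 10:45-17:30 (add 5h to convert from UTC-5).
Callum in UTC: 10:00-18:00 (subtract 5h to convert from UTC+5).
Leo in UTC: 12:00-14:15, 15:15-18:00 (subtract 5h to convert from UTC+5).
Priya in UTC: 11:30-18:00 (subtract 2h to convert from UTC+2).
Freya ∩ Ugo: 10:45-12:15, 15:15-17:30.
Freya ∩ Ugo ∩ Callum: 10:45-12:15, 15:15-17:30.
Freya ∩ Ugo ∩ Callum ∩ Leo: 12:00-12:15, 15:15-17:30.
Freya ∩ Ugo ∩ Callum ∩ Leo ∩ Priya: 12:00-12:15, 15:15-17:30.
Summing the common windows: 15 + 135 = 150 minutes.

150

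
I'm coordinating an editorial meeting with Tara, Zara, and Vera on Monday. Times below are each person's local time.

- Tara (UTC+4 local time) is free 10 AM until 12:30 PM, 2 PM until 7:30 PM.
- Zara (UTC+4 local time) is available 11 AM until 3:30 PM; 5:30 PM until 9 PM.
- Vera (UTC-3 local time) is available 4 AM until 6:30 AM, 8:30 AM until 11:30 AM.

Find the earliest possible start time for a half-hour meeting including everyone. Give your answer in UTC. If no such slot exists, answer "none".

Tara in UTC: 06:00-08:30, 10:00-15:30 (subtract 4h to convert from UTC+4).
Zara in UTC: 07:00-11:30, 13:30-17:00 (subtract 4h to convert from UTC+4).
Vera in UTC: 07:00-09:30, 11:30-14:30 (add 3h to convert from UTC-3).
Tara ∩ Zara: 07:00-08:30, 10:00-11:30, 13:30-15:30.
Tara ∩ Zara ∩ Vera: 07:00-08:30, 13:30-14:30.
The first common window of at least 30 minutes is 07:00-08:30, so the earliest start is 07:00.

07:00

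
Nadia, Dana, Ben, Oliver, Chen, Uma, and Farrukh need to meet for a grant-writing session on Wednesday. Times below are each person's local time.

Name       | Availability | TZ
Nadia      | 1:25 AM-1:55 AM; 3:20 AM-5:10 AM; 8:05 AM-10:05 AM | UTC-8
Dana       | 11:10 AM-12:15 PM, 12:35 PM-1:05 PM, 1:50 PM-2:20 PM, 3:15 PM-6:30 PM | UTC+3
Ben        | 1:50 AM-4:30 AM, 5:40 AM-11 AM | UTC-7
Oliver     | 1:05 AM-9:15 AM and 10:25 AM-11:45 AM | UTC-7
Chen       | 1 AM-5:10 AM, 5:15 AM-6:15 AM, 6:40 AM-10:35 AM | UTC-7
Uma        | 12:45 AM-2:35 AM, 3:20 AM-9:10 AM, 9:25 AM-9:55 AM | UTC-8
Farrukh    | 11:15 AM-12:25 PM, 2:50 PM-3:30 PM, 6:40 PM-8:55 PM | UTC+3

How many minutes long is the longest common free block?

0

Nadia in UTC: 09:25-09:55, 11:20-13:10, 16:05-18:05 (add 8h to convert from UTC-8).
Dana in UTC: 08:10-09:15, 09:35-10:05, 10:50-11:20, 12:15-15:30 (subtract 3h to convert from UTC+3).
Ben in UTC: 08:50-11:30, 12:40-18:00 (add 7h to convert from UTC-7).
Oliver in UTC: 08:05-16:15, 17:25-18:45 (add 7h to convert from UTC-7).
Chen in UTC: 08:00-12:10, 12:15-13:15, 13:40-17:35 (add 7h to convert from UTC-7).
Uma in UTC: 08:45-10:35, 11:20-17:10, 17:25-17:55 (add 8h to convert from UTC-8).
Farrukh in UTC: 08:15-09:25, 11:50-12:30, 15:40-17:55 (subtract 3h to convert from UTC+3).
Nadia ∩ Dana: 09:35-09:55, 12:15-13:10.
Nadia ∩ Dana ∩ Ben: 09:35-09:55, 12:40-13:10.
Nadia ∩ Dana ∩ Ben ∩ Oliver: 09:35-09:55, 12:40-13:10.
Nadia ∩ Dana ∩ Ben ∩ Oliver ∩ Chen: 09:35-09:55, 12:40-13:10.
Nadia ∩ Dana ∩ Ben ∩ Oliver ∩ Chen ∩ Uma: 09:35-09:55, 12:40-13:10.
Nadia ∩ Dana ∩ Ben ∩ Oliver ∩ Chen ∩ Uma ∩ Farrukh: ∅.
There is no time when everyone is free.
No common window exists, so the longest block is 0 minutes.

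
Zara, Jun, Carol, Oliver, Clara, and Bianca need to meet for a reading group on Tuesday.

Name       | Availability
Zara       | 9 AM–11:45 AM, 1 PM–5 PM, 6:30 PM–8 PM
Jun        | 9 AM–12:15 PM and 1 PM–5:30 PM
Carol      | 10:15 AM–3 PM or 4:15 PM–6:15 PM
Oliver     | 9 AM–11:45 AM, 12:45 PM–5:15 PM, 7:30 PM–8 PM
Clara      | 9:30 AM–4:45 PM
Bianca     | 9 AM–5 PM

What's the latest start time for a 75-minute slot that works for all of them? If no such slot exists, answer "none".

13:45

Zara ∩ Jun: 09:00-11:45, 13:00-17:00.
Zara ∩ Jun ∩ Carol: 10:15-11:45, 13:00-15:00, 16:15-17:00.
Zara ∩ Jun ∩ Carol ∩ Oliver: 10:15-11:45, 13:00-15:00, 16:15-17:00.
Zara ∩ Jun ∩ Carol ∩ Oliver ∩ Clara: 10:15-11:45, 13:00-15:00, 16:15-16:45.
Zara ∩ Jun ∩ Carol ∩ Oliver ∩ Clara ∩ Bianca: 10:15-11:45, 13:00-15:00, 16:15-16:45.
So the common availability across everyone is 10:15-11:45, 13:00-15:00, 16:15-16:45.
The last common window of at least 75 minutes is 13:00-15:00; a 75-minute meeting can start as late as 13:45 and still end by 15:00.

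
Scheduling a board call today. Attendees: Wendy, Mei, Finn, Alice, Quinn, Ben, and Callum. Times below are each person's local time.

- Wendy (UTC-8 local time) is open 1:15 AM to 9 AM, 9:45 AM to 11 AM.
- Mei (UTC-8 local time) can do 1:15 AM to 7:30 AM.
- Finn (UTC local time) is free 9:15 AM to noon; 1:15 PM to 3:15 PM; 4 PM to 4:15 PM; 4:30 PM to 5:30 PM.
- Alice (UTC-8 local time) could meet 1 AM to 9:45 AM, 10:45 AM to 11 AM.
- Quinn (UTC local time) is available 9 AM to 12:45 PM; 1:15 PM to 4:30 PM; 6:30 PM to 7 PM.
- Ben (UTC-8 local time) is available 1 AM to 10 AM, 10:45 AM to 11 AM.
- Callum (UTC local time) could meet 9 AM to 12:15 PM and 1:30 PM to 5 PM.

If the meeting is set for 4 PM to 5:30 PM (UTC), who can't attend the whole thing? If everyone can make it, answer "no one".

Wendy in UTC: 09:15-17:00, 17:45-19:00 (add 8h to convert from UTC-8).
Mei in UTC: 09:15-15:30 (add 8h to convert from UTC-8).
Finn in UTC: 09:15-12:00, 13:15-15:15, 16:00-16:15, 16:30-17:30.
Alice in UTC: 09:00-17:45, 18:45-19:00 (add 8h to convert from UTC-8).
Quinn in UTC: 09:00-12:45, 13:15-16:30, 18:30-19:00.
Ben in UTC: 09:00-18:00, 18:45-19:00 (add 8h to convert from UTC-8).
Callum in UTC: 09:00-12:15, 13:30-17:00.
Wendy: not fully free for 16:00-17:30. Mei: not fully free for 16:00-17:30. Finn: not fully free for 16:00-17:30. Alice: free for 16:00-17:30. Quinn: not fully free for 16:00-17:30. Ben: free for 16:00-17:30. Callum: not fully free for 16:00-17:30.

Callum, Finn, Mei, Quinn, Wendy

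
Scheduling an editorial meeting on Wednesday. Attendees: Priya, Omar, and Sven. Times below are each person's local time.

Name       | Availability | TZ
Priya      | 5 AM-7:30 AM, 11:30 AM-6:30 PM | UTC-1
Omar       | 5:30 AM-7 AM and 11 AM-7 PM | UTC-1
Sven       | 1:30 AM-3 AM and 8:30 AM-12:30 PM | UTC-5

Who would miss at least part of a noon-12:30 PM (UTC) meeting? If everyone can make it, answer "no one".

Priya, Sven

Priya in UTC: 06:00-08:30, 12:30-19:30 (add 1h to convert from UTC-1).
Omar in UTC: 06:30-08:00, 12:00-20:00 (add 1h to convert from UTC-1).
Sven in UTC: 06:30-08:00, 13:30-17:30 (add 5h to convert from UTC-5).
Priya: not fully free for 12:00-12:30. Omar: free for 12:00-12:30. Sven: not fully free for 12:00-12:30.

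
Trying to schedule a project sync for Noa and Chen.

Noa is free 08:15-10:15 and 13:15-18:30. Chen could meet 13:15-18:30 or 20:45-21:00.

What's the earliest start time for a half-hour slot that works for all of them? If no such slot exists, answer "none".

13:15

Noa ∩ Chen: 13:15-18:30.
Those are the intersection windows.
The first common window of at least 30 minutes is 13:15-18:30, so the earliest start is 13:15.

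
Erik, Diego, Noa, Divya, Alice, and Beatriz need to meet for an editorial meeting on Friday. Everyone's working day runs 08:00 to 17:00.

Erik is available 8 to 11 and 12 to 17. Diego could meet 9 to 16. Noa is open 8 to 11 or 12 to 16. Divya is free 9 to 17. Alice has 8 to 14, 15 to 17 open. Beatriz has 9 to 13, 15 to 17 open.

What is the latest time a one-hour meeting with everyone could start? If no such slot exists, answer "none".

15:00

Erik ∩ Diego: 09:00-11:00, 12:00-16:00.
Erik ∩ Diego ∩ Noa: 09:00-11:00, 12:00-16:00.
Erik ∩ Diego ∩ Noa ∩ Divya: 09:00-11:00, 12:00-16:00.
Erik ∩ Diego ∩ Noa ∩ Divya ∩ Alice: 09:00-11:00, 12:00-14:00, 15:00-16:00.
Erik ∩ Diego ∩ Noa ∩ Divya ∩ Alice ∩ Beatriz: 09:00-11:00, 12:00-13:00, 15:00-16:00.
The last common window of at least 60 minutes is 15:00-16:00; a 60-minute meeting can start as late as 15:00 and still end by 16:00.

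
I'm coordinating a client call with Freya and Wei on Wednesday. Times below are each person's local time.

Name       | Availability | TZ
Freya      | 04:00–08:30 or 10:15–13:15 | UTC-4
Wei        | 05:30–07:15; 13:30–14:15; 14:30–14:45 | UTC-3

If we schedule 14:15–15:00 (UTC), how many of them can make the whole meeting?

1

Freya in UTC: 08:00-12:30, 14:15-17:15 (add 4h to convert from UTC-4).
Wei in UTC: 08:30-10:15, 16:30-17:15, 17:30-17:45 (add 3h to convert from UTC-3).
Freya can make the full 14:15-15:00 slot — that's 1.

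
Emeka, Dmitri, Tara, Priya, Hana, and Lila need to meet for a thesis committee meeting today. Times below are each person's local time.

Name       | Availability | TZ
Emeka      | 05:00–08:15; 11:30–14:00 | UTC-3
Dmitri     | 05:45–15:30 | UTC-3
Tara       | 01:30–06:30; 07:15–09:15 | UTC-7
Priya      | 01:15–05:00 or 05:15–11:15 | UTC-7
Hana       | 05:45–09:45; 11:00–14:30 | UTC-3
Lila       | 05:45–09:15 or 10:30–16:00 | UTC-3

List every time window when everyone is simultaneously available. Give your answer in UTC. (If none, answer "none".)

Emeka in UTC: 08:00-11:15, 14:30-17:00 (add 3h to convert from UTC-3).
Dmitri in UTC: 08:45-18:30 (add 3h to convert from UTC-3).
Tara in UTC: 08:30-13:30, 14:15-16:15 (add 7h to convert from UTC-7).
Priya in UTC: 08:15-12:00, 12:15-18:15 (add 7h to convert from UTC-7).
Hana in UTC: 08:45-12:45, 14:00-17:30 (add 3h to convert from UTC-3).
Lila in UTC: 08:45-12:15, 13:30-19:00 (add 3h to convert from UTC-3).
Emeka ∩ Dmitri: 08:45-11:15, 14:30-17:00.
Emeka ∩ Dmitri ∩ Tara: 08:45-11:15, 14:30-16:15.
Emeka ∩ Dmitri ∩ Tara ∩ Priya: 08:45-11:15, 14:30-16:15.
Emeka ∩ Dmitri ∩ Tara ∩ Priya ∩ Hana: 08:45-11:15, 14:30-16:15.
Emeka ∩ Dmitri ∩ Tara ∩ Priya ∩ Hana ∩ Lila: 08:45-11:15, 14:30-16:15.
So the common availability across everyone is 08:45-11:15, 14:30-16:15.

08:45-11:15, 14:30-16:15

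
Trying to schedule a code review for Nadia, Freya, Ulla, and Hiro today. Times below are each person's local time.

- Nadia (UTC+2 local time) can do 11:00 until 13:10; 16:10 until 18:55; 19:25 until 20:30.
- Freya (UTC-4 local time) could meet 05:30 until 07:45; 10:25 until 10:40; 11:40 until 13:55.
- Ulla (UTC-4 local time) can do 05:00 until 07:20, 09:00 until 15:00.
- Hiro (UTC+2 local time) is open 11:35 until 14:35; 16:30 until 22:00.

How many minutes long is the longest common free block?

95

Nadia in UTC: 09:00-11:10, 14:10-16:55, 17:25-18:30 (subtract 2h to convert from UTC+2).
Freya in UTC: 09:30-11:45, 14:25-14:40, 15:40-17:55 (add 4h to convert from UTC-4).
Ulla in UTC: 09:00-11:20, 13:00-19:00 (add 4h to convert from UTC-4).
Hiro in UTC: 09:35-12:35, 14:30-20:00 (subtract 2h to convert from UTC+2).
Nadia ∩ Freya: 09:30-11:10, 14:25-14:40, 15:40-16:55, 17:25-17:55.
Nadia ∩ Freya ∩ Ulla: 09:30-11:10, 14:25-14:40, 15:40-16:55, 17:25-17:55.
Nadia ∩ Freya ∩ Ulla ∩ Hiro: 09:35-11:10, 14:30-14:40, 15:40-16:55, 17:25-17:55.
The longest is 09:35-11:10 at 95 minutes.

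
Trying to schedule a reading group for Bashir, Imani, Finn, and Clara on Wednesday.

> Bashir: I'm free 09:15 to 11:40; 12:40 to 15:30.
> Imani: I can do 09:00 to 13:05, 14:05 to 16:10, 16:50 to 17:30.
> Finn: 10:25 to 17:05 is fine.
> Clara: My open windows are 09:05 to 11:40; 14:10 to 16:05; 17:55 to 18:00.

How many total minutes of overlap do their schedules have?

155

Bashir ∩ Imani: 09:15-11:40, 12:40-13:05, 14:05-15:30.
Bashir ∩ Imani ∩ Finn: 10:25-11:40, 12:40-13:05, 14:05-15:30.
Bashir ∩ Imani ∩ Finn ∩ Clara: 10:25-11:40, 14:10-15:30.
So the common availability across everyone is 10:25-11:40, 14:10-15:30.
Summing the common windows: 75 + 80 = 155 minutes.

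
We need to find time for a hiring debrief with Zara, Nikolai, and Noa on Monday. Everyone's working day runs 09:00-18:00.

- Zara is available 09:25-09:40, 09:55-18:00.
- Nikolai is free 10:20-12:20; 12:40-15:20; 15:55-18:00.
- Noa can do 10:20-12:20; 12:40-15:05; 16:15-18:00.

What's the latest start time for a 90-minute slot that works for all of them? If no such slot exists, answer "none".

Zara ∩ Nikolai: 10:20-12:20, 12:40-15:20, 15:55-18:00.
Zara ∩ Nikolai ∩ Noa: 10:20-12:20, 12:40-15:05, 16:15-18:00.
Those are the intersection windows.
The last common window of at least 90 minutes is 16:15-18:00; a 90-minute meeting can start as late as 16:30 and still end by 18:00.

16:30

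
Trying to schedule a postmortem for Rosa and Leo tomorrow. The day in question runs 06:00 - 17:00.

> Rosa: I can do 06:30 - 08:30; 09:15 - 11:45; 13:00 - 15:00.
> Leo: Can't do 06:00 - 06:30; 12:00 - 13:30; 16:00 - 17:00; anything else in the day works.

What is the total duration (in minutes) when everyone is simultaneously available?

Rosa free: 06:30-08:30, 09:15-11:45, 13:00-15:00.
Leo free: 06:30-12:00, 13:30-16:00 (invert busy blocks within the working day).
Rosa ∩ Leo: 06:30-08:30, 09:15-11:45, 13:30-15:00.
Summing the common windows: 120 + 150 + 90 = 360 minutes.

360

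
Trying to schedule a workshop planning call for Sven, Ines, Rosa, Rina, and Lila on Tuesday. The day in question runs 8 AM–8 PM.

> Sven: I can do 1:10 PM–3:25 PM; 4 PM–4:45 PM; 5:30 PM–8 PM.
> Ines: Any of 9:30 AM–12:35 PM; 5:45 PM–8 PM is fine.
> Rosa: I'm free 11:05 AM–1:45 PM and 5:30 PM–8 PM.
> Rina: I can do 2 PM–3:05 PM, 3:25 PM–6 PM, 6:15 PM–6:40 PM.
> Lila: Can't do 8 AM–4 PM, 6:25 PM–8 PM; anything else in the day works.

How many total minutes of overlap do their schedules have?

Sven free: 13:10-15:25, 16:00-16:45, 17:30-20:00.
Ines free: 09:30-12:35, 17:45-20:00.
Rosa free: 11:05-13:45, 17:30-20:00.
Rina free: 14:00-15:05, 15:25-18:00, 18:15-18:40.
Lila free: 16:00-18:25 (invert busy blocks within the working day).
Sven ∩ Ines: 17:45-20:00.
Sven ∩ Ines ∩ Rosa: 17:45-20:00.
Sven ∩ Ines ∩ Rosa ∩ Rina: 17:45-18:00, 18:15-18:40.
Sven ∩ Ines ∩ Rosa ∩ Rina ∩ Lila: 17:45-18:00, 18:15-18:25.
Summing the common windows: 15 + 10 = 25 minutes.

25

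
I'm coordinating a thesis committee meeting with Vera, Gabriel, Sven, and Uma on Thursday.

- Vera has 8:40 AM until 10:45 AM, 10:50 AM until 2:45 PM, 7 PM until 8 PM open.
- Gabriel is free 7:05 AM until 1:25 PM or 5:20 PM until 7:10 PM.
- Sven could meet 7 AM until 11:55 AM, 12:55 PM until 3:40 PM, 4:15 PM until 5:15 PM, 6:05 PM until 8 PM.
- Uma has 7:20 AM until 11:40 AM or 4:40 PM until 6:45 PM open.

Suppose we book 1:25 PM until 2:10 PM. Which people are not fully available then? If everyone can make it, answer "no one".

Vera: free for 13:25-14:10. Gabriel: not fully free for 13:25-14:10. Sven: free for 13:25-14:10. Uma: not fully free for 13:25-14:10.

Gabriel, Uma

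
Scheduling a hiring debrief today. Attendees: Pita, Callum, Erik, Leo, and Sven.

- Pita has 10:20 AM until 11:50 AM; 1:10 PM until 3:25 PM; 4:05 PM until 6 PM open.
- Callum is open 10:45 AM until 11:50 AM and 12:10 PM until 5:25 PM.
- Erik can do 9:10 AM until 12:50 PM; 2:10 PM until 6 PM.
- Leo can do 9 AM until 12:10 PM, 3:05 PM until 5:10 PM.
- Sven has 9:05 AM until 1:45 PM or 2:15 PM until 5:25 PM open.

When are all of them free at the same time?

Pita ∩ Callum: 10:45-11:50, 13:10-15:25, 16:05-17:25.
Pita ∩ Callum ∩ Erik: 10:45-11:50, 14:10-15:25, 16:05-17:25.
Pita ∩ Callum ∩ Erik ∩ Leo: 10:45-11:50, 15:05-15:25, 16:05-17:10.
Pita ∩ Callum ∩ Erik ∩ Leo ∩ Sven: 10:45-11:50, 15:05-15:25, 16:05-17:10.

10:45-11:50, 15:05-15:25, 16:05-17:10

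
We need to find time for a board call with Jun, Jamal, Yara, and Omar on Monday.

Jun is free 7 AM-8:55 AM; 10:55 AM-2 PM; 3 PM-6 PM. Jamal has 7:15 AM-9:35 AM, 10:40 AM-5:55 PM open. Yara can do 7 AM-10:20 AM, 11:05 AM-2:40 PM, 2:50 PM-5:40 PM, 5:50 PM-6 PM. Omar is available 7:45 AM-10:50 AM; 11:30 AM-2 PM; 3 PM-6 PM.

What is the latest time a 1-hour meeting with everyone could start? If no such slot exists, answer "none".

16:40

Jun ∩ Jamal: 07:15-08:55, 10:55-14:00, 15:00-17:55.
Jun ∩ Jamal ∩ Yara: 07:15-08:55, 11:05-14:00, 15:00-17:40, 17:50-17:55.
Jun ∩ Jamal ∩ Yara ∩ Omar: 07:45-08:55, 11:30-14:00, 15:00-17:40, 17:50-17:55.
So the common availability across everyone is 07:45-08:55, 11:30-14:00, 15:00-17:40, 17:50-17:55.
The last common window of at least 60 minutes is 15:00-17:40; a 60-minute meeting can start as late as 16:40 and still end by 17:40.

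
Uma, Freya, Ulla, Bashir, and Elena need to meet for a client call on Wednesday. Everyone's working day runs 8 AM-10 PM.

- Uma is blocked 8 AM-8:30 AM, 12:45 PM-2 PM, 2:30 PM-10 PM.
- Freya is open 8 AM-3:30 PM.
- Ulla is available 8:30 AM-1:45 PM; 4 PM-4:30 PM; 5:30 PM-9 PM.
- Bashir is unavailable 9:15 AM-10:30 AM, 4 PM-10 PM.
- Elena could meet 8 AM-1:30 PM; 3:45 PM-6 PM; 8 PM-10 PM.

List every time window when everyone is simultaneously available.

08:30-09:15, 10:30-12:45

Uma free: 08:30-12:45, 14:00-14:30 (invert busy blocks within the working day).
Freya free: 08:00-15:30.
Ulla free: 08:30-13:45, 16:00-16:30, 17:30-21:00.
Bashir free: 08:00-09:15, 10:30-16:00 (invert busy blocks within the working day).
Elena free: 08:00-13:30, 15:45-18:00, 20:00-22:00.
Uma ∩ Freya: 08:30-12:45, 14:00-14:30.
Uma ∩ Freya ∩ Ulla: 08:30-12:45.
Uma ∩ Freya ∩ Ulla ∩ Bashir: 08:30-09:15, 10:30-12:45.
Uma ∩ Freya ∩ Ulla ∩ Bashir ∩ Elena: 08:30-09:15, 10:30-12:45.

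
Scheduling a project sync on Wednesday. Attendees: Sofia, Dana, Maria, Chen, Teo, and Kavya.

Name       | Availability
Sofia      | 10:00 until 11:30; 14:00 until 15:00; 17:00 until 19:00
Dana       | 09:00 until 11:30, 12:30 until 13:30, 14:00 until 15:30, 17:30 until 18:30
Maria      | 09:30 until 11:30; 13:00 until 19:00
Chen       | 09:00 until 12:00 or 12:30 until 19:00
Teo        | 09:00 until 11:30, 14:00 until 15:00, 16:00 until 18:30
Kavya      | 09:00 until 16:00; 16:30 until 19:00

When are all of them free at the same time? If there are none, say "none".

Sofia ∩ Dana: 10:00-11:30, 14:00-15:00, 17:30-18:30.
Sofia ∩ Dana ∩ Maria: 10:00-11:30, 14:00-15:00, 17:30-18:30.
Sofia ∩ Dana ∩ Maria ∩ Chen: 10:00-11:30, 14:00-15:00, 17:30-18:30.
Sofia ∩ Dana ∩ Maria ∩ Chen ∩ Teo: 10:00-11:30, 14:00-15:00, 17:30-18:30.
Sofia ∩ Dana ∩ Maria ∩ Chen ∩ Teo ∩ Kavya: 10:00-11:30, 14:00-15:00, 17:30-18:30.

10:00-11:30, 14:00-15:00, 17:30-18:30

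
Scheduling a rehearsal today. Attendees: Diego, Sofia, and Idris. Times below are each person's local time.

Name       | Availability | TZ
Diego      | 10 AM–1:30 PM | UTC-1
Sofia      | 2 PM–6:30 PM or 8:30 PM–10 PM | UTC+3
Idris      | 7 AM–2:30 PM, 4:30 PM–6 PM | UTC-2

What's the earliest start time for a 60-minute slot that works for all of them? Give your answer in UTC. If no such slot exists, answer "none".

Diego in UTC: 11:00-14:30 (add 1h to convert from UTC-1).
Sofia in UTC: 11:00-15:30, 17:30-19:00 (subtract 3h to convert from UTC+3).
Idris in UTC: 09:00-16:30, 18:30-20:00 (add 2h to convert from UTC-2).
Diego ∩ Sofia: 11:00-14:30.
Diego ∩ Sofia ∩ Idris: 11:00-14:30.
The first common window of at least 60 minutes is 11:00-14:30, so the earliest start is 11:00.

11:00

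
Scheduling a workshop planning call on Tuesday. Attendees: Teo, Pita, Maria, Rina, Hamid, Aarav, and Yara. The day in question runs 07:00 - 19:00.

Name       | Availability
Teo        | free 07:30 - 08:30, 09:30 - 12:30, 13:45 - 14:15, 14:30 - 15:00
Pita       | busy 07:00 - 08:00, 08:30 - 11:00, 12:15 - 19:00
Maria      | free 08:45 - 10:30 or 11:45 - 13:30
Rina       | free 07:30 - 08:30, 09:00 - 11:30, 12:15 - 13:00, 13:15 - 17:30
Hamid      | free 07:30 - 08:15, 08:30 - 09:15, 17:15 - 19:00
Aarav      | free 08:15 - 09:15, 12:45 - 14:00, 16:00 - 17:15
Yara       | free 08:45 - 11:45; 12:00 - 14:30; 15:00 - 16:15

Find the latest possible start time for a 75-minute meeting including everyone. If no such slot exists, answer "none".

none

Teo free: 07:30-08:30, 09:30-12:30, 13:45-14:15, 14:30-15:00.
Pita free: 08:00-08:30, 11:00-12:15 (invert busy blocks within the working day).
Maria free: 08:45-10:30, 11:45-13:30.
Rina free: 07:30-08:30, 09:00-11:30, 12:15-13:00, 13:15-17:30.
Hamid free: 07:30-08:15, 08:30-09:15, 17:15-19:00.
Aarav free: 08:15-09:15, 12:45-14:00, 16:00-17:15.
Yara free: 08:45-11:45, 12:00-14:30, 15:00-16:15.
Teo ∩ Pita: 08:00-08:30, 11:00-12:15.
Teo ∩ Pita ∩ Maria: 11:45-12:15.
Teo ∩ Pita ∩ Maria ∩ Rina: ∅.
Teo ∩ Pita ∩ Maria ∩ Rina ∩ Hamid: ∅.
Teo ∩ Pita ∩ Maria ∩ Rina ∩ Hamid ∩ Aarav: ∅.
Teo ∩ Pita ∩ Maria ∩ Rina ∩ Hamid ∩ Aarav ∩ Yara: ∅.
There is no time when everyone is free.
No common window is at least 75 minutes long.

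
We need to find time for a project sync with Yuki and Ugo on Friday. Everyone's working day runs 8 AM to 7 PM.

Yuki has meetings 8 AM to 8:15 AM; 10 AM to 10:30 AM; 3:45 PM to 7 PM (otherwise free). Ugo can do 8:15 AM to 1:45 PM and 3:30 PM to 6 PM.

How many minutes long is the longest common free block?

Yuki free: 08:15-10:00, 10:30-15:45 (invert busy blocks within the working day).
Ugo free: 08:15-13:45, 15:30-18:00.
Yuki ∩ Ugo: 08:15-10:00, 10:30-13:45, 15:30-15:45.
So the common availability across everyone is 08:15-10:00, 10:30-13:45, 15:30-15:45.
The longest is 10:30-13:45 at 195 minutes.

195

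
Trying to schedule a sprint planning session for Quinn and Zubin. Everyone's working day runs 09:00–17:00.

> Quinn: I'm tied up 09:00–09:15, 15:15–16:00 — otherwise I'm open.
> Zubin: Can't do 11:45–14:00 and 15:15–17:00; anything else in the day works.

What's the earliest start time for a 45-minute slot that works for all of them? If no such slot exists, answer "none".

09:15

Quinn free: 09:15-15:15, 16:00-17:00 (invert busy blocks within the working day).
Zubin free: 09:00-11:45, 14:00-15:15 (invert busy blocks within the working day).
Quinn ∩ Zubin: 09:15-11:45, 14:00-15:15.
The first common window of at least 45 minutes is 09:15-11:45, so the earliest start is 09:15.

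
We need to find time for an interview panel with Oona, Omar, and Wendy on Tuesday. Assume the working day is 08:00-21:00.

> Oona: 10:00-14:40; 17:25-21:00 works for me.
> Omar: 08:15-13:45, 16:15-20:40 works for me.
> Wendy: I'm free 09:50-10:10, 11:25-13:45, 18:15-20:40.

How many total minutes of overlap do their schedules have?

Oona ∩ Omar: 10:00-13:45, 17:25-20:40.
Oona ∩ Omar ∩ Wendy: 10:00-10:10, 11:25-13:45, 18:15-20:40.
Summing the common windows: 10 + 140 + 145 = 295 minutes.

295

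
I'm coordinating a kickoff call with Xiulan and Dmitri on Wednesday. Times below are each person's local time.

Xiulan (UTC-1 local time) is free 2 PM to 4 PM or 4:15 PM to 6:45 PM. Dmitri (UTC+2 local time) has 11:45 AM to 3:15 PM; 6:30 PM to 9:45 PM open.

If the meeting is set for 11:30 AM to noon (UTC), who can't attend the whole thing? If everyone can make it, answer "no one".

Xiulan in UTC: 15:00-17:00, 17:15-19:45 (add 1h to convert from UTC-1).
Dmitri in UTC: 09:45-13:15, 16:30-19:45 (subtract 2h to convert from UTC+2).
Xiulan: not fully free for 11:30-12:00. Dmitri: free for 11:30-12:00.

Xiulan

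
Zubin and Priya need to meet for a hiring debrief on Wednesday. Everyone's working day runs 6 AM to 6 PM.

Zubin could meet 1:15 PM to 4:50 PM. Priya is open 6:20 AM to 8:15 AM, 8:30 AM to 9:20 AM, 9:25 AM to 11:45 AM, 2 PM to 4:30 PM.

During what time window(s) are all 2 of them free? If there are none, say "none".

14:00-16:30

Zubin ∩ Priya: 14:00-16:30.
So the common availability across everyone is 14:00-16:30.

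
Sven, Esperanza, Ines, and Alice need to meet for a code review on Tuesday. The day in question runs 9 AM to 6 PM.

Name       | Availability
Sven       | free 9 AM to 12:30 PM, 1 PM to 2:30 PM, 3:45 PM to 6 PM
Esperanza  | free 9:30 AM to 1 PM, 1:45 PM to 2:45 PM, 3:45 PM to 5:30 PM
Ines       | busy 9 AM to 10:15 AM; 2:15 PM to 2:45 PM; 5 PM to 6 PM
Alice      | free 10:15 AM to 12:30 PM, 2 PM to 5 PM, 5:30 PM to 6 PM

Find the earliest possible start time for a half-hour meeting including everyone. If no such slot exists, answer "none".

10:15

Sven free: 09:00-12:30, 13:00-14:30, 15:45-18:00.
Esperanza free: 09:30-13:00, 13:45-14:45, 15:45-17:30.
Ines free: 10:15-14:15, 14:45-17:00 (invert busy blocks within the working day).
Alice free: 10:15-12:30, 14:00-17:00, 17:30-18:00.
Sven ∩ Esperanza: 09:30-12:30, 13:45-14:30, 15:45-17:30.
Sven ∩ Esperanza ∩ Ines: 10:15-12:30, 13:45-14:15, 15:45-17:00.
Sven ∩ Esperanza ∩ Ines ∩ Alice: 10:15-12:30, 14:00-14:15, 15:45-17:00.
The first common window of at least 30 minutes is 10:15-12:30, so the earliest start is 10:15.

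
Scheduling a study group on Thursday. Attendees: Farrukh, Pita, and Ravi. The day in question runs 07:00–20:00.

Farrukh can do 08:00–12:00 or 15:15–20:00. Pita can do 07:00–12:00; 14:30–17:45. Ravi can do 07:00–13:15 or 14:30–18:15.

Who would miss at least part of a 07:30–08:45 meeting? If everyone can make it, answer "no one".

Farrukh: not fully free for 07:30-08:45. Pita: free for 07:30-08:45. Ravi: free for 07:30-08:45.

Farrukh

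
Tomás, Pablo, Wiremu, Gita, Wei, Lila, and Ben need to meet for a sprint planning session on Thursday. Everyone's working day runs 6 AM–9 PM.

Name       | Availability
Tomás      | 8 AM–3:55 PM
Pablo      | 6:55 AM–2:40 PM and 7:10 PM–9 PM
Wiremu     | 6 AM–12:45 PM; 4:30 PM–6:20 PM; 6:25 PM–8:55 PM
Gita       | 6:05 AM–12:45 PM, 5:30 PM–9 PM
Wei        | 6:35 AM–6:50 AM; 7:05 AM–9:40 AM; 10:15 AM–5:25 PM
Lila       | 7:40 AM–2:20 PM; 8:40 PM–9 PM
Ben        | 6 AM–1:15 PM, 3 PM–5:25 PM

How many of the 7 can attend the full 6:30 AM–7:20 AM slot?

3

Wiremu, Gita, and Ben can make the full 06:30-07:20 slot — that's 3.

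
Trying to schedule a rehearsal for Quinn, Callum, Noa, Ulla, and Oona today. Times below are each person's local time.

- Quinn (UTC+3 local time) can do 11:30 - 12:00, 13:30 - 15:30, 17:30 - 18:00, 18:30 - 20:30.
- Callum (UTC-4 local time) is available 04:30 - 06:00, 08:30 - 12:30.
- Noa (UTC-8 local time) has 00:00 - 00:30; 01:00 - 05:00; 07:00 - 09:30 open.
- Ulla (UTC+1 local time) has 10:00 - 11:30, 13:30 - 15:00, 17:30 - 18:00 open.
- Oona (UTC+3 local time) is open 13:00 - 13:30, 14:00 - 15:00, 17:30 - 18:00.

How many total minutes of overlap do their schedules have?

Quinn in UTC: 08:30-09:00, 10:30-12:30, 14:30-15:00, 15:30-17:30 (subtract 3h to convert from UTC+3).
Callum in UTC: 08:30-10:00, 12:30-16:30 (add 4h to convert from UTC-4).
Noa in UTC: 08:00-08:30, 09:00-13:00, 15:00-17:30 (add 8h to convert from UTC-8).
Ulla in UTC: 09:00-10:30, 12:30-14:00, 16:30-17:00 (subtract 1h to convert from UTC+1).
Oona in UTC: 10:00-10:30, 11:00-12:00, 14:30-15:00 (subtract 3h to convert from UTC+3).
Quinn ∩ Callum: 08:30-09:00, 14:30-15:00, 15:30-16:30.
Quinn ∩ Callum ∩ Noa: 15:30-16:30.
Quinn ∩ Callum ∩ Noa ∩ Ulla: ∅.
Quinn ∩ Callum ∩ Noa ∩ Ulla ∩ Oona: ∅.
There is no time when everyone is free.
There is no common window, so the total is 0 minutes.

0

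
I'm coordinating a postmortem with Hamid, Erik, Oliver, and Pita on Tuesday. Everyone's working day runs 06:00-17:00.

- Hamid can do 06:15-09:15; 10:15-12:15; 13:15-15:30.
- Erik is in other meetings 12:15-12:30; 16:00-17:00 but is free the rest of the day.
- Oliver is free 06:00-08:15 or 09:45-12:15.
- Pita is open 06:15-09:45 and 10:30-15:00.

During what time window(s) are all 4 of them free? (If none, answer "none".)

Hamid free: 06:15-09:15, 10:15-12:15, 13:15-15:30.
Erik free: 06:00-12:15, 12:30-16:00 (invert busy blocks within the working day).
Oliver free: 06:00-08:15, 09:45-12:15.
Pita free: 06:15-09:45, 10:30-15:00.
Hamid ∩ Erik: 06:15-09:15, 10:15-12:15, 13:15-15:30.
Hamid ∩ Erik ∩ Oliver: 06:15-08:15, 10:15-12:15.
Hamid ∩ Erik ∩ Oliver ∩ Pita: 06:15-08:15, 10:30-12:15.

06:15-08:15, 10:30-12:15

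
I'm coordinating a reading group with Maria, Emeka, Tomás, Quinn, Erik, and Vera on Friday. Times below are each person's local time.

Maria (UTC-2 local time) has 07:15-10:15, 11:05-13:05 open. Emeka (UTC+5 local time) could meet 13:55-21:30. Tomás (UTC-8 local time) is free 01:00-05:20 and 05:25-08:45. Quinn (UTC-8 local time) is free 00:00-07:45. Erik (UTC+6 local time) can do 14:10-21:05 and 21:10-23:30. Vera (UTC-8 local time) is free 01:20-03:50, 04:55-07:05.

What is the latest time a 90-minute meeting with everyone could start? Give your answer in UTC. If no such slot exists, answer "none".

13:35

Maria in UTC: 09:15-12:15, 13:05-15:05 (add 2h to convert from UTC-2).
Emeka in UTC: 08:55-16:30 (subtract 5h to convert from UTC+5).
Tomás in UTC: 09:00-13:20, 13:25-16:45 (add 8h to convert from UTC-8).
Quinn in UTC: 08:00-15:45 (add 8h to convert from UTC-8).
Erik in UTC: 08:10-15:05, 15:10-17:30 (subtract 6h to convert from UTC+6).
Vera in UTC: 09:20-11:50, 12:55-15:05 (add 8h to convert from UTC-8).
Maria ∩ Emeka: 09:15-12:15, 13:05-15:05.
Maria ∩ Emeka ∩ Tomás: 09:15-12:15, 13:05-13:20, 13:25-15:05.
Maria ∩ Emeka ∩ Tomás ∩ Quinn: 09:15-12:15, 13:05-13:20, 13:25-15:05.
Maria ∩ Emeka ∩ Tomás ∩ Quinn ∩ Erik: 09:15-12:15, 13:05-13:20, 13:25-15:05.
Maria ∩ Emeka ∩ Tomás ∩ Quinn ∩ Erik ∩ Vera: 09:20-11:50, 13:05-13:20, 13:25-15:05.
The last common window of at least 90 minutes is 13:25-15:05; a 90-minute meeting can start as late as 13:35 and still end by 15:05.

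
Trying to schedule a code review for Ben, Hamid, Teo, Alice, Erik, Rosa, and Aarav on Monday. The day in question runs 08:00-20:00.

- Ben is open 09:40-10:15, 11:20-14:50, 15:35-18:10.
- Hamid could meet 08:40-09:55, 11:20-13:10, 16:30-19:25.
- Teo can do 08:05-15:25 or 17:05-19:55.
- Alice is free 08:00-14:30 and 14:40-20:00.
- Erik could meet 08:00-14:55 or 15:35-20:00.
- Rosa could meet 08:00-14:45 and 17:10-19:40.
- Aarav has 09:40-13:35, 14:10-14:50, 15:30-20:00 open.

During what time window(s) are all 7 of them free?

09:40-09:55, 11:20-13:10, 17:10-18:10

Ben ∩ Hamid: 09:40-09:55, 11:20-13:10, 16:30-18:10.
Ben ∩ Hamid ∩ Teo: 09:40-09:55, 11:20-13:10, 17:05-18:10.
Ben ∩ Hamid ∩ Teo ∩ Alice: 09:40-09:55, 11:20-13:10, 17:05-18:10.
Ben ∩ Hamid ∩ Teo ∩ Alice ∩ Erik: 09:40-09:55, 11:20-13:10, 17:05-18:10.
Ben ∩ Hamid ∩ Teo ∩ Alice ∩ Erik ∩ Rosa: 09:40-09:55, 11:20-13:10, 17:10-18:10.
Ben ∩ Hamid ∩ Teo ∩ Alice ∩ Erik ∩ Rosa ∩ Aarav: 09:40-09:55, 11:20-13:10, 17:10-18:10.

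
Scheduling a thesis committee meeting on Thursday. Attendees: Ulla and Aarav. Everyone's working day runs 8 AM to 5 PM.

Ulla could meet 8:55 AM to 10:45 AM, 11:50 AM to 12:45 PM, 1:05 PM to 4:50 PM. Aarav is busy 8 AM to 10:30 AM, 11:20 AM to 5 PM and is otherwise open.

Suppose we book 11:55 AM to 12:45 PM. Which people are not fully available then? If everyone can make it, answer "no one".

Ulla free: 08:55-10:45, 11:50-12:45, 13:05-16:50.
Aarav free: 10:30-11:20 (invert busy blocks within the working day).
Ulla: free for 11:55-12:45. Aarav: not fully free for 11:55-12:45.

Aarav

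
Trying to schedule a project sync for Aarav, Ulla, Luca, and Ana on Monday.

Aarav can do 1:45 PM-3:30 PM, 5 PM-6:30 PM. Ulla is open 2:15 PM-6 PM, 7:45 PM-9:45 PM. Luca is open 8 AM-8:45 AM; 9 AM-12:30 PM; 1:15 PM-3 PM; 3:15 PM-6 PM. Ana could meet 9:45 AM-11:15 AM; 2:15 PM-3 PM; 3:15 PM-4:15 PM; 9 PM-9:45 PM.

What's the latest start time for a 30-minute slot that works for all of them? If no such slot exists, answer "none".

14:30

Aarav ∩ Ulla: 14:15-15:30, 17:00-18:00.
Aarav ∩ Ulla ∩ Luca: 14:15-15:00, 15:15-15:30, 17:00-18:00.
Aarav ∩ Ulla ∩ Luca ∩ Ana: 14:15-15:00, 15:15-15:30.
The last common window of at least 30 minutes is 14:15-15:00; a 30-minute meeting can start as late as 14:30 and still end by 15:00.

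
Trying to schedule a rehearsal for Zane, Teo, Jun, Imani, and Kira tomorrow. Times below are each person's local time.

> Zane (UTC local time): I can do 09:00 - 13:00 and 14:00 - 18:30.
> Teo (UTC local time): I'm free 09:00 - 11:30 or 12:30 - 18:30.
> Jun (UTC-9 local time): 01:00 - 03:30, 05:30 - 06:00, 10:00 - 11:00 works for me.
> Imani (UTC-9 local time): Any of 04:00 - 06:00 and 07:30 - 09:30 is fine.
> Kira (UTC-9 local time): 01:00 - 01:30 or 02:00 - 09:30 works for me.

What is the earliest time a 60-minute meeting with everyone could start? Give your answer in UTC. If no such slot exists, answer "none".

Zane in UTC: 09:00-13:00, 14:00-18:30.
Teo in UTC: 09:00-11:30, 12:30-18:30.
Jun in UTC: 10:00-12:30, 14:30-15:00, 19:00-20:00 (add 9h to convert from UTC-9).
Imani in UTC: 13:00-15:00, 16:30-18:30 (add 9h to convert from UTC-9).
Kira in UTC: 10:00-10:30, 11:00-18:30 (add 9h to convert from UTC-9).
Zane ∩ Teo: 09:00-11:30, 12:30-13:00, 14:00-18:30.
Zane ∩ Teo ∩ Jun: 10:00-11:30, 14:30-15:00.
Zane ∩ Teo ∩ Jun ∩ Imani: 14:30-15:00.
Zane ∩ Teo ∩ Jun ∩ Imani ∩ Kira: 14:30-15:00.
Those are the intersection windows.
No common window is at least 60 minutes long.

none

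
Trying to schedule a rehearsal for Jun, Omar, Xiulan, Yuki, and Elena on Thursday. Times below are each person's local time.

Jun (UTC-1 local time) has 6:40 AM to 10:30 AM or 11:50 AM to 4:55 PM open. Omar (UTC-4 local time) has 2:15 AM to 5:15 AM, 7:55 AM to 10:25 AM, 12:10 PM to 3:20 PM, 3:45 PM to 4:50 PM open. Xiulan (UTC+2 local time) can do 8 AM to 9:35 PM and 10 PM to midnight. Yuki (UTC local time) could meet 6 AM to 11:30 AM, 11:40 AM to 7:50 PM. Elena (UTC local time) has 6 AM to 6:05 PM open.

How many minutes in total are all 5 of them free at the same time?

Jun in UTC: 07:40-11:30, 12:50-17:55 (add 1h to convert from UTC-1).
Omar in UTC: 06:15-09:15, 11:55-14:25, 16:10-19:20, 19:45-20:50 (add 4h to convert from UTC-4).
Xiulan in UTC: 06:00-19:35, 20:00-22:00 (subtract 2h to convert from UTC+2).
Yuki in UTC: 06:00-11:30, 11:40-19:50.
Elena in UTC: 06:00-18:05.
Jun ∩ Omar: 07:40-09:15, 12:50-14:25, 16:10-17:55.
Jun ∩ Omar ∩ Xiulan: 07:40-09:15, 12:50-14:25, 16:10-17:55.
Jun ∩ Omar ∩ Xiulan ∩ Yuki: 07:40-09:15, 12:50-14:25, 16:10-17:55.
Jun ∩ Omar ∩ Xiulan ∩ Yuki ∩ Elena: 07:40-09:15, 12:50-14:25, 16:10-17:55.
Summing the common windows: 95 + 95 + 105 = 295 minutes.

295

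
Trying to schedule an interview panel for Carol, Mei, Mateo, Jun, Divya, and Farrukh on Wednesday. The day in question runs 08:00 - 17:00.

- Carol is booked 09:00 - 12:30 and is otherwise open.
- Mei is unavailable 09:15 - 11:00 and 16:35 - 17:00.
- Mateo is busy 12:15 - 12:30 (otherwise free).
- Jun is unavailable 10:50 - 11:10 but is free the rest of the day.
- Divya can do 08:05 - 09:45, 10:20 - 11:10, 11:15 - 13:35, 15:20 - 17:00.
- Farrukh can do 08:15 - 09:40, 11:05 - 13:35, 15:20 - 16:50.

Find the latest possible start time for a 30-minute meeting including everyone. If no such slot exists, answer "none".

Carol free: 08:00-09:00, 12:30-17:00 (invert busy blocks within the working day).
Mei free: 08:00-09:15, 11:00-16:35 (invert busy blocks within the working day).
Mateo free: 08:00-12:15, 12:30-17:00 (invert busy blocks within the working day).
Jun free: 08:00-10:50, 11:10-17:00 (invert busy blocks within the working day).
Divya free: 08:05-09:45, 10:20-11:10, 11:15-13:35, 15:20-17:00.
Farrukh free: 08:15-09:40, 11:05-13:35, 15:20-16:50.
Carol ∩ Mei: 08:00-09:00, 12:30-16:35.
Carol ∩ Mei ∩ Mateo: 08:00-09:00, 12:30-16:35.
Carol ∩ Mei ∩ Mateo ∩ Jun: 08:00-09:00, 12:30-16:35.
Carol ∩ Mei ∩ Mateo ∩ Jun ∩ Divya: 08:05-09:00, 12:30-13:35, 15:20-16:35.
Carol ∩ Mei ∩ Mateo ∩ Jun ∩ Divya ∩ Farrukh: 08:15-09:00, 12:30-13:35, 15:20-16:35.
The last common window of at least 30 minutes is 15:20-16:35; a 30-minute meeting can start as late as 16:05 and still end by 16:35.

16:05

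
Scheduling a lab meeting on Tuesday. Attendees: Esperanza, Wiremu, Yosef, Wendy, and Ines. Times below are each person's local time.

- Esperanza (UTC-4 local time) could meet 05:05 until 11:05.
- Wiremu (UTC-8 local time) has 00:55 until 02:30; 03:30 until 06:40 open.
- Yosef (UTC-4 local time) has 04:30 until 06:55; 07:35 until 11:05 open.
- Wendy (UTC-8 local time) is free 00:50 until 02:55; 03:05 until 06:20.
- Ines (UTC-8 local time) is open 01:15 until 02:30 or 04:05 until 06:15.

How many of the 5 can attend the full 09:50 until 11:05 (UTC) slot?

1

Esperanza in UTC: 09:05-15:05 (add 4h to convert from UTC-4).
Wiremu in UTC: 08:55-10:30, 11:30-14:40 (add 8h to convert from UTC-8).
Yosef in UTC: 08:30-10:55, 11:35-15:05 (add 4h to convert from UTC-4).
Wendy in UTC: 08:50-10:55, 11:05-14:20 (add 8h to convert from UTC-8).
Ines in UTC: 09:15-10:30, 12:05-14:15 (add 8h to convert from UTC-8).
Esperanza can make the full 09:50-11:05 slot — that's 1.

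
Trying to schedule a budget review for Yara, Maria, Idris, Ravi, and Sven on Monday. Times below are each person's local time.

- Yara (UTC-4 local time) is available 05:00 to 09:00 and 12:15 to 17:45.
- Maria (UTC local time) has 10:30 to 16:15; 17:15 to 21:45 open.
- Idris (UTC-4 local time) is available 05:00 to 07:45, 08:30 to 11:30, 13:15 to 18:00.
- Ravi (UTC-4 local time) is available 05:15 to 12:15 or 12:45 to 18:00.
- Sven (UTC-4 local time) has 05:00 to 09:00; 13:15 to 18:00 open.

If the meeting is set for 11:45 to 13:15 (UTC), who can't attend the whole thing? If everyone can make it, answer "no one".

Yara in UTC: 09:00-13:00, 16:15-21:45 (add 4h to convert from UTC-4).
Maria in UTC: 10:30-16:15, 17:15-21:45.
Idris in UTC: 09:00-11:45, 12:30-15:30, 17:15-22:00 (add 4h to convert from UTC-4).
Ravi in UTC: 09:15-16:15, 16:45-22:00 (add 4h to convert from UTC-4).
Sven in UTC: 09:00-13:00, 17:15-22:00 (add 4h to convert from UTC-4).
Yara: not fully free for 11:45-13:15. Maria: free for 11:45-13:15. Idris: not fully free for 11:45-13:15. Ravi: free for 11:45-13:15. Sven: not fully free for 11:45-13:15.

Idris, Sven, Yara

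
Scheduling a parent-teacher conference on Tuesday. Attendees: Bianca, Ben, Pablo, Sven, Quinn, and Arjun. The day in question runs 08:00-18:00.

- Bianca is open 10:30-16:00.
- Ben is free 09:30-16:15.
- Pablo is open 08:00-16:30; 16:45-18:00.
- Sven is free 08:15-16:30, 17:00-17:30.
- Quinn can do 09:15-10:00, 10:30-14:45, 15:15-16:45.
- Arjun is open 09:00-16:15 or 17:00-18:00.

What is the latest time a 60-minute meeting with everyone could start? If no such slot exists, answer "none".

13:45

Bianca ∩ Ben: 10:30-16:00.
Bianca ∩ Ben ∩ Pablo: 10:30-16:00.
Bianca ∩ Ben ∩ Pablo ∩ Sven: 10:30-16:00.
Bianca ∩ Ben ∩ Pablo ∩ Sven ∩ Quinn: 10:30-14:45, 15:15-16:00.
Bianca ∩ Ben ∩ Pablo ∩ Sven ∩ Quinn ∩ Arjun: 10:30-14:45, 15:15-16:00.
So the common availability across everyone is 10:30-14:45, 15:15-16:00.
The last common window of at least 60 minutes is 10:30-14:45; a 60-minute meeting can start as late as 13:45 and still end by 14:45.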